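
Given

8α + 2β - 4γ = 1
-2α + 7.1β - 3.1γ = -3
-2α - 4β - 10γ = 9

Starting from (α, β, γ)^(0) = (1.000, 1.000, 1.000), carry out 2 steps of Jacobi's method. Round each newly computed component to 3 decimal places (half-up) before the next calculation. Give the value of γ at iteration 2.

Iteration 1:
  α = (1 - (2)·1.000 - (-4)·1.000) / (8) = 0.375
  β = (-3 - (-2)·1.000 - (-3.1)·1.000) / (7.1) = 0.296
  γ = (9 - (-2)·1.000 - (-4)·1.000) / (-10) = -1.500
Iteration 2:
  α = (1 - (2)·0.296 - (-4)·-1.500) / (8) = -0.699
  β = (-3 - (-2)·0.375 - (-3.1)·-1.500) / (7.1) = -0.972
  γ = (9 - (-2)·0.375 - (-4)·0.296) / (-10) = -1.093

-1.093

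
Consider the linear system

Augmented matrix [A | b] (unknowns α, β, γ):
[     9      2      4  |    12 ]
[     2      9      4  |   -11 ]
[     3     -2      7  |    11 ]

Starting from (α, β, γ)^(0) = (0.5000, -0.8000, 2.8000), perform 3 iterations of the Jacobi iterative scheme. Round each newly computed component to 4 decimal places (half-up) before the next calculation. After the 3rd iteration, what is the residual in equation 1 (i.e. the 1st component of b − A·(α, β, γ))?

1.1855

Iteration 1:
  α = (12 - (2)·-0.8000 - (4)·2.8000) / (9) = 0.2667
  β = (-11 - (2)·0.5000 - (4)·2.8000) / (9) = -2.5778
  γ = (11 - (3)·0.5000 - (-2)·-0.8000) / (7) = 1.1286
Iteration 2:
  α = (12 - (2)·-2.5778 - (4)·1.1286) / (9) = 1.4046
  β = (-11 - (2)·0.2667 - (4)·1.1286) / (9) = -1.7831
  γ = (11 - (3)·0.2667 - (-2)·-2.5778) / (7) = 0.7206
Iteration 3:
  α = (12 - (2)·-1.7831 - (4)·0.7206) / (9) = 1.4093
  β = (-11 - (2)·1.4046 - (4)·0.7206) / (9) = -1.8546
  γ = (11 - (3)·1.4046 - (-2)·-1.7831) / (7) = 0.4600
Residual b − A·x = (1.1855, 1.0328, -0.1571)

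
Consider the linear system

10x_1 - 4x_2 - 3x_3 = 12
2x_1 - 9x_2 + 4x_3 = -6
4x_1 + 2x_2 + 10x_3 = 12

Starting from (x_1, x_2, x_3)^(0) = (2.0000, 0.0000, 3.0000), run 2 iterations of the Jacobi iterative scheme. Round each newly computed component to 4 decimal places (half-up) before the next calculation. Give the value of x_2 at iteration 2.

1.3111

Iteration 1:
  x_1 = (12 - (-4)·0.0000 - (-3)·3.0000) / (10) = 2.1000
  x_2 = (-6 - (2)·2.0000 - (4)·3.0000) / (-9) = 2.4444
  x_3 = (12 - (4)·2.0000 - (2)·0.0000) / (10) = 0.4000
Iteration 2:
  x_1 = (12 - (-4)·2.4444 - (-3)·0.4000) / (10) = 2.2978
  x_2 = (-6 - (2)·2.1000 - (4)·0.4000) / (-9) = 1.3111
  x_3 = (12 - (4)·2.1000 - (2)·2.4444) / (10) = -0.1289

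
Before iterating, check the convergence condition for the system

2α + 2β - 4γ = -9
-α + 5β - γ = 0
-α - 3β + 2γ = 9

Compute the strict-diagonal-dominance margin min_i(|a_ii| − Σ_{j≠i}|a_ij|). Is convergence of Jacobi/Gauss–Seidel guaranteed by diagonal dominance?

row 1: |2| − (2+4) = -4
row 2: |5| − (1+1) = 3
row 3: |2| − (1+3) = -2
minimum over rows = -4 → not strictly diagonally dominant

-4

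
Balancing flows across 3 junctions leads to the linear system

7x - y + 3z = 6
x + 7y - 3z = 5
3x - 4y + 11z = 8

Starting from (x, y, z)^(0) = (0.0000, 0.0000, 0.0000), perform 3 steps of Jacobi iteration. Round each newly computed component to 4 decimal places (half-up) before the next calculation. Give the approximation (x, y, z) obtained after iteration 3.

(0.6634, 0.9446, 0.8792)

Iteration 1:
  x = (6 - (-1)·0.0000 - (3)·0.0000) / (7) = 0.8571
  y = (5 - (1)·0.0000 - (-3)·0.0000) / (7) = 0.7143
  z = (8 - (3)·0.0000 - (-4)·0.0000) / (11) = 0.7273
Iteration 2:
  x = (6 - (-1)·0.7143 - (3)·0.7273) / (7) = 0.6475
  y = (5 - (1)·0.8571 - (-3)·0.7273) / (7) = 0.9035
  z = (8 - (3)·0.8571 - (-4)·0.7143) / (11) = 0.7533
Iteration 3:
  x = (6 - (-1)·0.9035 - (3)·0.7533) / (7) = 0.6634
  y = (5 - (1)·0.6475 - (-3)·0.7533) / (7) = 0.9446
  z = (8 - (3)·0.6475 - (-4)·0.9035) / (11) = 0.8792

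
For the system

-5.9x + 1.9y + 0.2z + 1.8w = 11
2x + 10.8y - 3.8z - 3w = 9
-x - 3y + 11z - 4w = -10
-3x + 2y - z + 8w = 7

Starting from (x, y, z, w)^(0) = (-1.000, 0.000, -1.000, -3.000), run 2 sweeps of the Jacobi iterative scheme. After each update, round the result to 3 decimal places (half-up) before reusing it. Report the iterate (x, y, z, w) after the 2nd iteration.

(-1.875, 0.723, -1.074, -0.400)

Iteration 1:
  x = (11 - (1.9)·0.000 - (0.2)·-1.000 - (1.8)·-3.000) / (-5.9) = -2.814
  y = (9 - (2)·-1.000 - (-3.8)·-1.000 - (-3)·-3.000) / (10.8) = -0.167
  z = (-10 - (-1)·-1.000 - (-3)·0.000 - (-4)·-3.000) / (11) = -2.091
  w = (7 - (-3)·-1.000 - (2)·0.000 - (-1)·-1.000) / (8) = 0.375
Iteration 2:
  x = (11 - (1.9)·-0.167 - (0.2)·-2.091 - (1.8)·0.375) / (-5.9) = -1.875
  y = (9 - (2)·-2.814 - (-3.8)·-2.091 - (-3)·0.375) / (10.8) = 0.723
  z = (-10 - (-1)·-2.814 - (-3)·-0.167 - (-4)·0.375) / (11) = -1.074
  w = (7 - (-3)·-2.814 - (2)·-0.167 - (-1)·-2.091) / (8) = -0.400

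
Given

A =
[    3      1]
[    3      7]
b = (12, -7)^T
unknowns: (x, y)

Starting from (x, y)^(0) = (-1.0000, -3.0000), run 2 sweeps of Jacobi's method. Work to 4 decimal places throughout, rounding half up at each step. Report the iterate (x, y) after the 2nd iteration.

(4.1905, -3.1429)

Iteration 1:
  x = (12 - (1)·-3.0000) / (3) = 5.0000
  y = (-7 - (3)·-1.0000) / (7) = -0.5714
Iteration 2:
  x = (12 - (1)·-0.5714) / (3) = 4.1905
  y = (-7 - (3)·5.0000) / (7) = -3.1429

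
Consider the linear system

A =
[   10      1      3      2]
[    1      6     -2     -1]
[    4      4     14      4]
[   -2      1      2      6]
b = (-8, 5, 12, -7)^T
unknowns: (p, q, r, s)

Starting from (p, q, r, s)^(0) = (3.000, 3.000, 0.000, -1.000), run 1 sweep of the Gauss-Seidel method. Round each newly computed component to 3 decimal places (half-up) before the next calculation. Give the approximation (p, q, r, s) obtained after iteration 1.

(-0.900, 0.817, 1.167, -1.992)

Iteration 1:
  p = (-8 - (1)·3.000 - (3)·0.000 - (2)·-1.000) / (10) = -0.900
  q = (5 - (1)·-0.900 - (-2)·0.000 - (-1)·-1.000) / (6) = 0.817
  r = (12 - (4)·-0.900 - (4)·0.817 - (4)·-1.000) / (14) = 1.167
  s = (-7 - (-2)·-0.900 - (1)·0.817 - (2)·1.167) / (6) = -1.992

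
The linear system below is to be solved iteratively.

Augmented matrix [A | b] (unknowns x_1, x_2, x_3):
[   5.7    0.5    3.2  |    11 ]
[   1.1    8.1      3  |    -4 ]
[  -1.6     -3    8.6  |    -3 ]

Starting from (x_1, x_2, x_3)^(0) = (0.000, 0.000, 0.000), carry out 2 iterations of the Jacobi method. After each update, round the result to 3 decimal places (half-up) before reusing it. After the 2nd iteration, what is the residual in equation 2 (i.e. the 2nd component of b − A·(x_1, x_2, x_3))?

Iteration 1:
  x_1 = (11 - (0.5)·0.000 - (3.2)·0.000) / (5.7) = 1.930
  x_2 = (-4 - (1.1)·0.000 - (3)·0.000) / (8.1) = -0.494
  x_3 = (-3 - (-1.6)·0.000 - (-3)·0.000) / (8.6) = -0.349
Iteration 2:
  x_1 = (11 - (0.5)·-0.494 - (3.2)·-0.349) / (5.7) = 2.169
  x_2 = (-4 - (1.1)·1.930 - (3)·-0.349) / (8.1) = -0.627
  x_3 = (-3 - (-1.6)·1.930 - (-3)·-0.494) / (8.6) = -0.162
Residual b − A·x = (-0.531, -0.821, -0.017)

-0.821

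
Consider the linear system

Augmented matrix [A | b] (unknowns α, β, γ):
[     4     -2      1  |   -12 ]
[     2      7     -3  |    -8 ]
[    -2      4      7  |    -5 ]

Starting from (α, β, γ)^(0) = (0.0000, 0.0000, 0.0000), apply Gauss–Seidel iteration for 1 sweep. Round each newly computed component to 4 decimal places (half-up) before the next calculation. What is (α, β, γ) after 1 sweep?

Iteration 1:
  α = (-12 - (-2)·0.0000 - (1)·0.0000) / (4) = -3.0000
  β = (-8 - (2)·-3.0000 - (-3)·0.0000) / (7) = -0.2857
  γ = (-5 - (-2)·-3.0000 - (4)·-0.2857) / (7) = -1.4082

(-3.0000, -0.2857, -1.4082)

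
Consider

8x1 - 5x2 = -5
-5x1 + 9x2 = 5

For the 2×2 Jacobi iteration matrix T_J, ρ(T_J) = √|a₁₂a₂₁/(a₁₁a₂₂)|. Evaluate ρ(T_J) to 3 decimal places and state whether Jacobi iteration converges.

0.589

a₁₂a₂₁/(a₁₁a₂₂) = (-5)·(-5) / ((8)·(9)) = 0.347222
ρ = √|0.347222| = √0.347222 = 0.589
ρ < 1, so Jacobi converges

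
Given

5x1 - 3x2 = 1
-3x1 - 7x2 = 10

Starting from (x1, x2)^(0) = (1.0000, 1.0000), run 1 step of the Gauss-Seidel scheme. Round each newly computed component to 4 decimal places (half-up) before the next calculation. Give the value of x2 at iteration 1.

-1.7714

Iteration 1:
  x1 = (1 - (-3)·1.0000) / (5) = 0.8000
  x2 = (10 - (-3)·0.8000) / (-7) = -1.7714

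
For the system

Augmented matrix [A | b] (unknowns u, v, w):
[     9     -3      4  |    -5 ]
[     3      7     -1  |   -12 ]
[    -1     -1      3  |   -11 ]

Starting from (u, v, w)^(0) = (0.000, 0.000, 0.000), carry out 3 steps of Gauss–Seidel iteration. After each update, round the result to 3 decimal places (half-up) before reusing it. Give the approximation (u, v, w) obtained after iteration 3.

Iteration 1:
  u = (-5 - (-3)·0.000 - (4)·0.000) / (9) = -0.556
  v = (-12 - (3)·-0.556 - (-1)·0.000) / (7) = -1.476
  w = (-11 - (-1)·-0.556 - (-1)·-1.476) / (3) = -4.344
Iteration 2:
  u = (-5 - (-3)·-1.476 - (4)·-4.344) / (9) = 0.883
  v = (-12 - (3)·0.883 - (-1)·-4.344) / (7) = -2.713
  w = (-11 - (-1)·0.883 - (-1)·-2.713) / (3) = -4.277
Iteration 3:
  u = (-5 - (-3)·-2.713 - (4)·-4.277) / (9) = 0.441
  v = (-12 - (3)·0.441 - (-1)·-4.277) / (7) = -2.514
  w = (-11 - (-1)·0.441 - (-1)·-2.514) / (3) = -4.358

(0.441, -2.514, -4.358)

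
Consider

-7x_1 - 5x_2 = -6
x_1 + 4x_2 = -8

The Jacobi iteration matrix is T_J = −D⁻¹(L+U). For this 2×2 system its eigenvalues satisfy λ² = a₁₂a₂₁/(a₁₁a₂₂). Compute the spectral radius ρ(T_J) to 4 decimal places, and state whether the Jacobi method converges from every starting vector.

a₁₂a₂₁/(a₁₁a₂₂) = (-5)·(1) / ((-7)·(4)) = 0.178571
ρ = √|0.178571| = √0.178571 = 0.4226
ρ < 1, so Jacobi converges

0.4226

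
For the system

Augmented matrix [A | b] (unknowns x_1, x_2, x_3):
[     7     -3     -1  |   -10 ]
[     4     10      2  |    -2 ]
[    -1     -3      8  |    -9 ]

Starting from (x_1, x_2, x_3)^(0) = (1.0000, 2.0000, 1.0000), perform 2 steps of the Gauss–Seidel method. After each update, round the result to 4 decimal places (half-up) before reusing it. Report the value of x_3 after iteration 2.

-1.0625

Iteration 1:
  x_1 = (-10 - (-3)·2.0000 - (-1)·1.0000) / (7) = -0.4286
  x_2 = (-2 - (4)·-0.4286 - (2)·1.0000) / (10) = -0.2286
  x_3 = (-9 - (-1)·-0.4286 - (-3)·-0.2286) / (8) = -1.2643
Iteration 2:
  x_1 = (-10 - (-3)·-0.2286 - (-1)·-1.2643) / (7) = -1.7072
  x_2 = (-2 - (4)·-1.7072 - (2)·-1.2643) / (10) = 0.7357
  x_3 = (-9 - (-1)·-1.7072 - (-3)·0.7357) / (8) = -1.0625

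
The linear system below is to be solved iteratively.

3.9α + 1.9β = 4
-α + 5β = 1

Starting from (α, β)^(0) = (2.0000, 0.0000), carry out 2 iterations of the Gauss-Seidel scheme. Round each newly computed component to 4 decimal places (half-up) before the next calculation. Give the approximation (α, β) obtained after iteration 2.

(0.8283, 0.3657)

Iteration 1:
  α = (4 - (1.9)·0.0000) / (3.9) = 1.0256
  β = (1 - (-1)·1.0256) / (5) = 0.4051
Iteration 2:
  α = (4 - (1.9)·0.4051) / (3.9) = 0.8283
  β = (1 - (-1)·0.8283) / (5) = 0.3657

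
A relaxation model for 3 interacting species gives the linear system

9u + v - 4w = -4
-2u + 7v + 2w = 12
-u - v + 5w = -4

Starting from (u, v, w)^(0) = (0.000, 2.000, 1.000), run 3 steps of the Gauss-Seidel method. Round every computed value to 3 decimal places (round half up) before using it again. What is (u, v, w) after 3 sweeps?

Iteration 1:
  u = (-4 - (1)·2.000 - (-4)·1.000) / (9) = -0.222
  v = (12 - (-2)·-0.222 - (2)·1.000) / (7) = 1.365
  w = (-4 - (-1)·-0.222 - (-1)·1.365) / (5) = -0.571
Iteration 2:
  u = (-4 - (1)·1.365 - (-4)·-0.571) / (9) = -0.850
  v = (12 - (-2)·-0.850 - (2)·-0.571) / (7) = 1.635
  w = (-4 - (-1)·-0.850 - (-1)·1.635) / (5) = -0.643
Iteration 3:
  u = (-4 - (1)·1.635 - (-4)·-0.643) / (9) = -0.912
  v = (12 - (-2)·-0.912 - (2)·-0.643) / (7) = 1.637
  w = (-4 - (-1)·-0.912 - (-1)·1.637) / (5) = -0.655

(-0.912, 1.637, -0.655)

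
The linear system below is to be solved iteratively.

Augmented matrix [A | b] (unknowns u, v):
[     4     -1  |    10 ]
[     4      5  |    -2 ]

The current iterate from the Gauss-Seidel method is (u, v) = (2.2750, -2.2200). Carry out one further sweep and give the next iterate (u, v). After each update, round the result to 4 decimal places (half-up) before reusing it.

One sweep:
  u = (10 - (-1)·-2.2200) / (4) = 1.9450
  v = (-2 - (4)·1.9450) / (5) = -1.9560

(1.9450, -1.9560)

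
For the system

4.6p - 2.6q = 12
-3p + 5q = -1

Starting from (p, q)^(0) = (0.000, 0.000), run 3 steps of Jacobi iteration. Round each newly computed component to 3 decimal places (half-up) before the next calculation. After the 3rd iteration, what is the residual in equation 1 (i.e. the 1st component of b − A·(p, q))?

-0.173

Iteration 1:
  p = (12 - (-2.6)·0.000) / (4.6) = 2.609
  q = (-1 - (-3)·0.000) / (5) = -0.200
Iteration 2:
  p = (12 - (-2.6)·-0.200) / (4.6) = 2.496
  q = (-1 - (-3)·2.609) / (5) = 1.365
Iteration 3:
  p = (12 - (-2.6)·1.365) / (4.6) = 3.380
  q = (-1 - (-3)·2.496) / (5) = 1.298
Residual b − A·x = (-0.173, 2.650)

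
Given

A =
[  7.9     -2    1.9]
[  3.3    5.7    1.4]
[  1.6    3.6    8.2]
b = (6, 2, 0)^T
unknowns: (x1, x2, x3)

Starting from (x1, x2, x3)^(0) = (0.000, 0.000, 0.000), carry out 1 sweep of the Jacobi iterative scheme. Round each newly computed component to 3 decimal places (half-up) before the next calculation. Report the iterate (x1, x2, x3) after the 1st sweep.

(0.759, 0.351, 0.000)

Iteration 1:
  x1 = (6 - (-2)·0.000 - (1.9)·0.000) / (7.9) = 0.759
  x2 = (2 - (3.3)·0.000 - (1.4)·0.000) / (5.7) = 0.351
  x3 = (0 - (1.6)·0.000 - (3.6)·0.000) / (8.2) = 0.000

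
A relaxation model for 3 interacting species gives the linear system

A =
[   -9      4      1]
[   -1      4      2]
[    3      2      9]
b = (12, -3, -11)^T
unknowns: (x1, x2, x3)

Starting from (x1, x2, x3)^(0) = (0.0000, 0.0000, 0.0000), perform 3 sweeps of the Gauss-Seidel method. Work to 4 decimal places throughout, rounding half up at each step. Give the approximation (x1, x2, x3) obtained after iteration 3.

(-1.7985, -1.0065, -0.3991)

Iteration 1:
  x1 = (12 - (4)·0.0000 - (1)·0.0000) / (-9) = -1.3333
  x2 = (-3 - (-1)·-1.3333 - (2)·0.0000) / (4) = -1.0833
  x3 = (-11 - (3)·-1.3333 - (2)·-1.0833) / (9) = -0.5371
Iteration 2:
  x1 = (12 - (4)·-1.0833 - (1)·-0.5371) / (-9) = -1.8745
  x2 = (-3 - (-1)·-1.8745 - (2)·-0.5371) / (4) = -0.9501
  x3 = (-11 - (3)·-1.8745 - (2)·-0.9501) / (9) = -0.3863
Iteration 3:
  x1 = (12 - (4)·-0.9501 - (1)·-0.3863) / (-9) = -1.7985
  x2 = (-3 - (-1)·-1.7985 - (2)·-0.3863) / (4) = -1.0065
  x3 = (-11 - (3)·-1.7985 - (2)·-1.0065) / (9) = -0.3991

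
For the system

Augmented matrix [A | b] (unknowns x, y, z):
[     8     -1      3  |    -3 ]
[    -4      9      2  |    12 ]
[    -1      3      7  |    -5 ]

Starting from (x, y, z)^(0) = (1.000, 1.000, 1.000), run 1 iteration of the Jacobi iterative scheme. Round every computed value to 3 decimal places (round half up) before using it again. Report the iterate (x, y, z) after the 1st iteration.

Iteration 1:
  x = (-3 - (-1)·1.000 - (3)·1.000) / (8) = -0.625
  y = (12 - (-4)·1.000 - (2)·1.000) / (9) = 1.556
  z = (-5 - (-1)·1.000 - (3)·1.000) / (7) = -1.000

(-0.625, 1.556, -1.000)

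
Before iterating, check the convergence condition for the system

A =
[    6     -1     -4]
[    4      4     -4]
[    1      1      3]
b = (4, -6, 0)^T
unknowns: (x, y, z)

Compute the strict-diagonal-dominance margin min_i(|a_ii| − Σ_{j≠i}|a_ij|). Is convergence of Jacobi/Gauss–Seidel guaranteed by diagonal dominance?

-4

row 1: |6| − (1+4) = 1
row 2: |4| − (4+4) = -4
row 3: |3| − (1+1) = 1
minimum over rows = -4 → not strictly diagonally dominant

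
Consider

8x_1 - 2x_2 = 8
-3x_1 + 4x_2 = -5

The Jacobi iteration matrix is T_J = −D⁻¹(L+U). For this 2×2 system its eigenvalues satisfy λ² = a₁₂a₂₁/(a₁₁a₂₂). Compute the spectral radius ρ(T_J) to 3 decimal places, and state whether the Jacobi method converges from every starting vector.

a₁₂a₂₁/(a₁₁a₂₂) = (-2)·(-3) / ((8)·(4)) = 0.187500
ρ = √|0.187500| = √0.187500 = 0.433
ρ < 1, so Jacobi converges

0.433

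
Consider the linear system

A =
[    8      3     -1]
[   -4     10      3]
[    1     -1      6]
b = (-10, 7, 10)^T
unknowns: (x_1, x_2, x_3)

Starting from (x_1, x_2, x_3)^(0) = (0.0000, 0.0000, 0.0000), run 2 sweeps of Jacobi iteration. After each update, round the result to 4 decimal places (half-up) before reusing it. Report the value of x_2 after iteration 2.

Iteration 1:
  x_1 = (-10 - (3)·0.0000 - (-1)·0.0000) / (8) = -1.2500
  x_2 = (7 - (-4)·0.0000 - (3)·0.0000) / (10) = 0.7000
  x_3 = (10 - (1)·0.0000 - (-1)·0.0000) / (6) = 1.6667
Iteration 2:
  x_1 = (-10 - (3)·0.7000 - (-1)·1.6667) / (8) = -1.3042
  x_2 = (7 - (-4)·-1.2500 - (3)·1.6667) / (10) = -0.3000
  x_3 = (10 - (1)·-1.2500 - (-1)·0.7000) / (6) = 1.9917

-0.3000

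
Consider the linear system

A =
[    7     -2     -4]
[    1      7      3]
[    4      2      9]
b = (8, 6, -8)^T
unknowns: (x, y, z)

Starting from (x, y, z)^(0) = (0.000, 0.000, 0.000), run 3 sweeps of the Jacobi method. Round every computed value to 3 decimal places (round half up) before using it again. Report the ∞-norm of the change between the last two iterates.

Iteration 1:
  x = (8 - (-2)·0.000 - (-4)·0.000) / (7) = 1.143
  y = (6 - (1)·0.000 - (3)·0.000) / (7) = 0.857
  z = (-8 - (4)·0.000 - (2)·0.000) / (9) = -0.889
Iteration 2:
  x = (8 - (-2)·0.857 - (-4)·-0.889) / (7) = 0.880
  y = (6 - (1)·1.143 - (3)·-0.889) / (7) = 1.075
  z = (-8 - (4)·1.143 - (2)·0.857) / (9) = -1.587
Iteration 3:
  x = (8 - (-2)·1.075 - (-4)·-1.587) / (7) = 0.543
  y = (6 - (1)·0.880 - (3)·-1.587) / (7) = 1.412
  z = (-8 - (4)·0.880 - (2)·1.075) / (9) = -1.519
Change: (-0.337, 0.337, 0.068) → max |·| = 0.337

0.337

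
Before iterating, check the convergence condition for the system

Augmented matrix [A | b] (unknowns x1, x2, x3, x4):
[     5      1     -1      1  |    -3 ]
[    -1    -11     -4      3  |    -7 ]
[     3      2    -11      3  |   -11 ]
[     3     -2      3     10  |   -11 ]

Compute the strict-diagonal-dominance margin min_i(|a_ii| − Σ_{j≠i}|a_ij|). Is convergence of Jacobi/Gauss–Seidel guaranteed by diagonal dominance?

2

row 1: |5| − (1+1+1) = 2
row 2: |-11| − (1+4+3) = 3
row 3: |-11| − (3+2+3) = 3
row 4: |10| − (3+2+3) = 2
minimum over rows = 2 → strictly diagonally dominant (convergence guaranteed)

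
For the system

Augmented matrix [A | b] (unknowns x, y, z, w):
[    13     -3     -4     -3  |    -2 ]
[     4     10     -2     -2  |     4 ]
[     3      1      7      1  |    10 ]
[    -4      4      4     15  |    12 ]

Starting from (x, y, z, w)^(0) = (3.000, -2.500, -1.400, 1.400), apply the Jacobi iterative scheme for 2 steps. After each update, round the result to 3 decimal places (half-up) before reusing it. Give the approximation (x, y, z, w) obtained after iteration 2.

Iteration 1:
  x = (-2 - (-3)·-2.500 - (-4)·-1.400 - (-3)·1.400) / (13) = -0.838
  y = (4 - (4)·3.000 - (-2)·-1.400 - (-2)·1.400) / (10) = -0.800
  z = (10 - (3)·3.000 - (1)·-2.500 - (1)·1.400) / (7) = 0.300
  w = (12 - (-4)·3.000 - (4)·-2.500 - (4)·-1.400) / (15) = 2.640
Iteration 2:
  x = (-2 - (-3)·-0.800 - (-4)·0.300 - (-3)·2.640) / (13) = 0.363
  y = (4 - (4)·-0.838 - (-2)·0.300 - (-2)·2.640) / (10) = 1.323
  z = (10 - (3)·-0.838 - (1)·-0.800 - (1)·2.640) / (7) = 1.525
  w = (12 - (-4)·-0.838 - (4)·-0.800 - (4)·0.300) / (15) = 0.710

(0.363, 1.323, 1.525, 0.710)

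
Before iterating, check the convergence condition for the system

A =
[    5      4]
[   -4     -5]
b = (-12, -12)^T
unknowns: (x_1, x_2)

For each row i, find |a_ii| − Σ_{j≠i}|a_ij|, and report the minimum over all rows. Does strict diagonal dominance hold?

row 1: |5| − (4) = 1
row 2: |-5| − (4) = 1
minimum over rows = 1 → strictly diagonally dominant (convergence guaranteed)

1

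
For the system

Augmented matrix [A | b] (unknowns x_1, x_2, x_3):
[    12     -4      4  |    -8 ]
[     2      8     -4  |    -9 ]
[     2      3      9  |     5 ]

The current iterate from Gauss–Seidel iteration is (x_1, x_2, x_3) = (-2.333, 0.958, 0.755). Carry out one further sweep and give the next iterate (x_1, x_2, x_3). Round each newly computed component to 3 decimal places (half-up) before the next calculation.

One sweep:
  x_1 = (-8 - (-4)·0.958 - (4)·0.755) / (12) = -0.599
  x_2 = (-9 - (2)·-0.599 - (-4)·0.755) / (8) = -0.598
  x_3 = (5 - (2)·-0.599 - (3)·-0.598) / (9) = 0.888

(-0.599, -0.598, 0.888)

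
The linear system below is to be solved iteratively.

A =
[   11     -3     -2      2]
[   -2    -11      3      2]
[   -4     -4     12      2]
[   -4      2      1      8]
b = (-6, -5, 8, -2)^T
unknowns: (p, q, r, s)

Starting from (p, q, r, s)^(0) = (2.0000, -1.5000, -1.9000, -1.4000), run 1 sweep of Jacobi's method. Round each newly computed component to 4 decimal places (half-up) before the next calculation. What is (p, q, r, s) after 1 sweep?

Iteration 1:
  p = (-6 - (-3)·-1.5000 - (-2)·-1.9000 - (2)·-1.4000) / (11) = -1.0455
  q = (-5 - (-2)·2.0000 - (3)·-1.9000 - (2)·-1.4000) / (-11) = -0.6818
  r = (8 - (-4)·2.0000 - (-4)·-1.5000 - (2)·-1.4000) / (12) = 1.0667
  s = (-2 - (-4)·2.0000 - (2)·-1.5000 - (1)·-1.9000) / (8) = 1.3625

(-1.0455, -0.6818, 1.0667, 1.3625)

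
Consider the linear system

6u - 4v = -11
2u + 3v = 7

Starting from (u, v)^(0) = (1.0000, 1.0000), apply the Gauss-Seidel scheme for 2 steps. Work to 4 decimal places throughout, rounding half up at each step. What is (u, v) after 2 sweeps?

Iteration 1:
  u = (-11 - (-4)·1.0000) / (6) = -1.1667
  v = (7 - (2)·-1.1667) / (3) = 3.1111
Iteration 2:
  u = (-11 - (-4)·3.1111) / (6) = 0.2407
  v = (7 - (2)·0.2407) / (3) = 2.1729

(0.2407, 2.1729)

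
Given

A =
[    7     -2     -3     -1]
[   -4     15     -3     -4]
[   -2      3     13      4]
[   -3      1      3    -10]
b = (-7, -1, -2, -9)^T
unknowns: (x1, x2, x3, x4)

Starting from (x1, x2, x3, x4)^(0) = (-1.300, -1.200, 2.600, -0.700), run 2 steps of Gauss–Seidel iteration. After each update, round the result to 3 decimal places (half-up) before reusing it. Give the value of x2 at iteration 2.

-0.022

Iteration 1:
  x1 = (-7 - (-2)·-1.200 - (-3)·2.600 - (-1)·-0.700) / (7) = -0.329
  x2 = (-1 - (-4)·-0.329 - (-3)·2.600 - (-4)·-0.700) / (15) = 0.179
  x3 = (-2 - (-2)·-0.329 - (3)·0.179 - (4)·-0.700) / (13) = -0.030
  x4 = (-9 - (-3)·-0.329 - (1)·0.179 - (3)·-0.030) / (-10) = 1.008
Iteration 2:
  x1 = (-7 - (-2)·0.179 - (-3)·-0.030 - (-1)·1.008) / (7) = -0.818
  x2 = (-1 - (-4)·-0.818 - (-3)·-0.030 - (-4)·1.008) / (15) = -0.022
  x3 = (-2 - (-2)·-0.818 - (3)·-0.022 - (4)·1.008) / (13) = -0.585
  x4 = (-9 - (-3)·-0.818 - (1)·-0.022 - (3)·-0.585) / (-10) = 0.968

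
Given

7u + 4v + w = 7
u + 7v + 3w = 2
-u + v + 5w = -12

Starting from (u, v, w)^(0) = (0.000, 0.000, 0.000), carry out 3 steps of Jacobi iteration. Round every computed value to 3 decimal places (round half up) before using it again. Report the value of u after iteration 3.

Iteration 1:
  u = (7 - (4)·0.000 - (1)·0.000) / (7) = 1.000
  v = (2 - (1)·0.000 - (3)·0.000) / (7) = 0.286
  w = (-12 - (-1)·0.000 - (1)·0.000) / (5) = -2.400
Iteration 2:
  u = (7 - (4)·0.286 - (1)·-2.400) / (7) = 1.179
  v = (2 - (1)·1.000 - (3)·-2.400) / (7) = 1.171
  w = (-12 - (-1)·1.000 - (1)·0.286) / (5) = -2.257
Iteration 3:
  u = (7 - (4)·1.171 - (1)·-2.257) / (7) = 0.653
  v = (2 - (1)·1.179 - (3)·-2.257) / (7) = 1.085
  w = (-12 - (-1)·1.179 - (1)·1.171) / (5) = -2.398

0.653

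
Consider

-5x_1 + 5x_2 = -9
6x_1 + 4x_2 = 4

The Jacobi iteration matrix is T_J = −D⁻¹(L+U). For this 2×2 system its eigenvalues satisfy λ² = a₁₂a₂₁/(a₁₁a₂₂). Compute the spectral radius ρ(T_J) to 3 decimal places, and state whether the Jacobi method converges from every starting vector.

a₁₂a₂₁/(a₁₁a₂₂) = (5)·(6) / ((-5)·(4)) = -1.500000
ρ = √|-1.500000| = √1.500000 = 1.225
ρ > 1, so Jacobi diverges

1.225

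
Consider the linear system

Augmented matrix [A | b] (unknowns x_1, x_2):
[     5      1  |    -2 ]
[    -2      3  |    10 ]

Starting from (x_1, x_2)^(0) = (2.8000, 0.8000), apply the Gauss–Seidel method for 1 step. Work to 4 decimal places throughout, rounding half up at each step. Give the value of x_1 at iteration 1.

-0.5600

Iteration 1:
  x_1 = (-2 - (1)·0.8000) / (5) = -0.5600
  x_2 = (10 - (-2)·-0.5600) / (3) = 2.9600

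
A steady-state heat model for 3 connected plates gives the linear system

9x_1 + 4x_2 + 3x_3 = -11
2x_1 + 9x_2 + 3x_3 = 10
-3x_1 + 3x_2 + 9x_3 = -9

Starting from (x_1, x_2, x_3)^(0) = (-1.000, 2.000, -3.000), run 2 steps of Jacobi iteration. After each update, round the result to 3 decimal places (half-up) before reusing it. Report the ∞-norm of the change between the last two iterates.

Iteration 1:
  x_1 = (-11 - (4)·2.000 - (3)·-3.000) / (9) = -1.111
  x_2 = (10 - (2)·-1.000 - (3)·-3.000) / (9) = 2.333
  x_3 = (-9 - (-3)·-1.000 - (3)·2.000) / (9) = -2.000
Iteration 2:
  x_1 = (-11 - (4)·2.333 - (3)·-2.000) / (9) = -1.592
  x_2 = (10 - (2)·-1.111 - (3)·-2.000) / (9) = 2.025
  x_3 = (-9 - (-3)·-1.111 - (3)·2.333) / (9) = -2.148
Change: (-0.481, -0.308, -0.148) → max |·| = 0.481

0.481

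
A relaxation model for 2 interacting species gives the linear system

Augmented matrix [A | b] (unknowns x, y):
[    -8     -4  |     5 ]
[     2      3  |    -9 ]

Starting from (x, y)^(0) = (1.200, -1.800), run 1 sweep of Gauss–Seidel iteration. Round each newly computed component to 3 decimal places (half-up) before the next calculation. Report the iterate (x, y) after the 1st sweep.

(0.275, -3.183)

Iteration 1:
  x = (5 - (-4)·-1.800) / (-8) = 0.275
  y = (-9 - (2)·0.275) / (3) = -3.183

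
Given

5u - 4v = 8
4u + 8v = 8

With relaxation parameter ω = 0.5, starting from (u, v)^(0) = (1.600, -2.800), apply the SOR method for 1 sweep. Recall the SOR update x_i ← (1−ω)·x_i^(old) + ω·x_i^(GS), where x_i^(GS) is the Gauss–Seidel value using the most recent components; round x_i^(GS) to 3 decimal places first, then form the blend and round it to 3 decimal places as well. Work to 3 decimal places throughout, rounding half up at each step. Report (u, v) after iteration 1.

(0.480, -1.020)

Iteration 1:
  u: GS value = (8 - (-4)·-2.800) / (5) = -0.640;  u ← (1−ω)·1.600 + ω·-0.640 = 0.480
  v: GS value = (8 - (4)·0.480) / (8) = 0.760;  v ← (1−ω)·-2.800 + ω·0.760 = -1.020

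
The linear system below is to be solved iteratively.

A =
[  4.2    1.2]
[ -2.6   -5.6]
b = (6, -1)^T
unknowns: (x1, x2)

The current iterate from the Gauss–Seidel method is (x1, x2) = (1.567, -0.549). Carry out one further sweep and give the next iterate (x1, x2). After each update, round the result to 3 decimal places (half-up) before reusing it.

One sweep:
  x1 = (6 - (1.2)·-0.549) / (4.2) = 1.585
  x2 = (-1 - (-2.6)·1.585) / (-5.6) = -0.557

(1.585, -0.557)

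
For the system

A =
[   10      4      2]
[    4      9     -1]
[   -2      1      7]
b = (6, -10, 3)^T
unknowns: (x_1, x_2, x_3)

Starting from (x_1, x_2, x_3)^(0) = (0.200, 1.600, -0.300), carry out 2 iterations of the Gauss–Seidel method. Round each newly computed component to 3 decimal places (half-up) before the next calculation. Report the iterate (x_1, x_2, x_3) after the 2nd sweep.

(0.941, -1.463, 0.906)

Iteration 1:
  x_1 = (6 - (4)·1.600 - (2)·-0.300) / (10) = 0.020
  x_2 = (-10 - (4)·0.020 - (-1)·-0.300) / (9) = -1.153
  x_3 = (3 - (-2)·0.020 - (1)·-1.153) / (7) = 0.599
Iteration 2:
  x_1 = (6 - (4)·-1.153 - (2)·0.599) / (10) = 0.941
  x_2 = (-10 - (4)·0.941 - (-1)·0.599) / (9) = -1.463
  x_3 = (3 - (-2)·0.941 - (1)·-1.463) / (7) = 0.906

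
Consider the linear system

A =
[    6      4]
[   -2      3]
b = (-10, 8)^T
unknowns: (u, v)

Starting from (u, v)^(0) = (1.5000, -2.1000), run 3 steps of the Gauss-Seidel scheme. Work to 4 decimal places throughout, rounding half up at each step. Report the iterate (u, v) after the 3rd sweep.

Iteration 1:
  u = (-10 - (4)·-2.1000) / (6) = -0.2667
  v = (8 - (-2)·-0.2667) / (3) = 2.4889
Iteration 2:
  u = (-10 - (4)·2.4889) / (6) = -3.3259
  v = (8 - (-2)·-3.3259) / (3) = 0.4494
Iteration 3:
  u = (-10 - (4)·0.4494) / (6) = -1.9663
  v = (8 - (-2)·-1.9663) / (3) = 1.3558

(-1.9663, 1.3558)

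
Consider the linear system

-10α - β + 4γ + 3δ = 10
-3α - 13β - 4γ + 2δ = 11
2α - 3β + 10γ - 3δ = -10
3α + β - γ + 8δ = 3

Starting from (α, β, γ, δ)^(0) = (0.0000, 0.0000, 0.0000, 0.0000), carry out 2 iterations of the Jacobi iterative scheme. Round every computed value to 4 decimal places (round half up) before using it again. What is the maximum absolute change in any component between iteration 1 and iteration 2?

Iteration 1:
  α = (10 - (-1)·0.0000 - (4)·0.0000 - (3)·0.0000) / (-10) = -1.0000
  β = (11 - (-3)·0.0000 - (-4)·0.0000 - (2)·0.0000) / (-13) = -0.8462
  γ = (-10 - (2)·0.0000 - (-3)·0.0000 - (-3)·0.0000) / (10) = -1.0000
  δ = (3 - (3)·0.0000 - (1)·0.0000 - (-1)·0.0000) / (8) = 0.3750
Iteration 2:
  α = (10 - (-1)·-0.8462 - (4)·-1.0000 - (3)·0.3750) / (-10) = -1.2029
  β = (11 - (-3)·-1.0000 - (-4)·-1.0000 - (2)·0.3750) / (-13) = -0.2500
  γ = (-10 - (2)·-1.0000 - (-3)·-0.8462 - (-3)·0.3750) / (10) = -0.9414
  δ = (3 - (3)·-1.0000 - (1)·-0.8462 - (-1)·-1.0000) / (8) = 0.7308
Change: (-0.2029, 0.5962, 0.0586, 0.3558) → max |·| = 0.5962

0.5962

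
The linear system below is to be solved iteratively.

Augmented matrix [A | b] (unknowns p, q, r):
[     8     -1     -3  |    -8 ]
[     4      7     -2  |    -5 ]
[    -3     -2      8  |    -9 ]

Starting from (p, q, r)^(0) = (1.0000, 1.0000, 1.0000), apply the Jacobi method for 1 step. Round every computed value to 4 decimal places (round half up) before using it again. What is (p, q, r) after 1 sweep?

Iteration 1:
  p = (-8 - (-1)·1.0000 - (-3)·1.0000) / (8) = -0.5000
  q = (-5 - (4)·1.0000 - (-2)·1.0000) / (7) = -1.0000
  r = (-9 - (-3)·1.0000 - (-2)·1.0000) / (8) = -0.5000

(-0.5000, -1.0000, -0.5000)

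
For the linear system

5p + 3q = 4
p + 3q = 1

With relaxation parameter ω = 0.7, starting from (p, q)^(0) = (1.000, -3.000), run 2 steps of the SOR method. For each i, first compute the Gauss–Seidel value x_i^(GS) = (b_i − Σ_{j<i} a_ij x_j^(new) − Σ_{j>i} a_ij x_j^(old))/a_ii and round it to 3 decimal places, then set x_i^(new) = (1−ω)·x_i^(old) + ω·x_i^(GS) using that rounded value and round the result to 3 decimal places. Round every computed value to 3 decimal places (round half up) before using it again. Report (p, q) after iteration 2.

Iteration 1:
  p: GS value = (4 - (3)·-3.000) / (5) = 2.600;  p ← (1−ω)·1.000 + ω·2.600 = 2.120
  q: GS value = (1 - (1)·2.120) / (3) = -0.373;  q ← (1−ω)·-3.000 + ω·-0.373 = -1.161
Iteration 2:
  p: GS value = (4 - (3)·-1.161) / (5) = 1.497;  p ← (1−ω)·2.120 + ω·1.497 = 1.684
  q: GS value = (1 - (1)·1.684) / (3) = -0.228;  q ← (1−ω)·-1.161 + ω·-0.228 = -0.508

(1.684, -0.508)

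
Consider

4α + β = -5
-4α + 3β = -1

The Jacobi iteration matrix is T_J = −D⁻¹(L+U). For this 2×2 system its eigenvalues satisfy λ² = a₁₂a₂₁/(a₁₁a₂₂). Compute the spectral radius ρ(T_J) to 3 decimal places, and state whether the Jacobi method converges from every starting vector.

a₁₂a₂₁/(a₁₁a₂₂) = (1)·(-4) / ((4)·(3)) = -0.333333
ρ = √|-0.333333| = √0.333333 = 0.577
ρ < 1, so Jacobi converges

0.577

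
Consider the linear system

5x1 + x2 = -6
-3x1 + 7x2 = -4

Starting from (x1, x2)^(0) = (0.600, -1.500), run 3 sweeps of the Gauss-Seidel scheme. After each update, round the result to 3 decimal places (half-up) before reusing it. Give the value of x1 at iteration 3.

Iteration 1:
  x1 = (-6 - (1)·-1.500) / (5) = -0.900
  x2 = (-4 - (-3)·-0.900) / (7) = -0.957
Iteration 2:
  x1 = (-6 - (1)·-0.957) / (5) = -1.009
  x2 = (-4 - (-3)·-1.009) / (7) = -1.004
Iteration 3:
  x1 = (-6 - (1)·-1.004) / (5) = -0.999
  x2 = (-4 - (-3)·-0.999) / (7) = -1.000

-0.999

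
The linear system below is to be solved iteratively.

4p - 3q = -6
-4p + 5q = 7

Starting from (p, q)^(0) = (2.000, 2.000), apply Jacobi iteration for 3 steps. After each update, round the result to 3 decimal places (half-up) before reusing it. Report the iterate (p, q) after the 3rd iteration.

(-0.450, 2.000)

Iteration 1:
  p = (-6 - (-3)·2.000) / (4) = 0.000
  q = (7 - (-4)·2.000) / (5) = 3.000
Iteration 2:
  p = (-6 - (-3)·3.000) / (4) = 0.750
  q = (7 - (-4)·0.000) / (5) = 1.400
Iteration 3:
  p = (-6 - (-3)·1.400) / (4) = -0.450
  q = (7 - (-4)·0.750) / (5) = 2.000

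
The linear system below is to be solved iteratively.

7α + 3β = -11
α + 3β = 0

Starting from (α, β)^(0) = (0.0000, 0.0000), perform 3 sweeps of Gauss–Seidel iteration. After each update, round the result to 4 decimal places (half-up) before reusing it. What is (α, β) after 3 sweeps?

Iteration 1:
  α = (-11 - (3)·0.0000) / (7) = -1.5714
  β = (0 - (1)·-1.5714) / (3) = 0.5238
Iteration 2:
  α = (-11 - (3)·0.5238) / (7) = -1.7959
  β = (0 - (1)·-1.7959) / (3) = 0.5986
Iteration 3:
  α = (-11 - (3)·0.5986) / (7) = -1.8280
  β = (0 - (1)·-1.8280) / (3) = 0.6093

(-1.8280, 0.6093)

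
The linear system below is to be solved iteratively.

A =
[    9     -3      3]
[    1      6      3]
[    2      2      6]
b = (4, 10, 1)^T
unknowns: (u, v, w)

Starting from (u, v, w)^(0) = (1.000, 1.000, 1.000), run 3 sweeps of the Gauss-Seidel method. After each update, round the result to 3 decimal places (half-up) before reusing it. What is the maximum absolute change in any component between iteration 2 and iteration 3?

0.317

Iteration 1:
  u = (4 - (-3)·1.000 - (3)·1.000) / (9) = 0.444
  v = (10 - (1)·0.444 - (3)·1.000) / (6) = 1.093
  w = (1 - (2)·0.444 - (2)·1.093) / (6) = -0.346
Iteration 2:
  u = (4 - (-3)·1.093 - (3)·-0.346) / (9) = 0.924
  v = (10 - (1)·0.924 - (3)·-0.346) / (6) = 1.686
  w = (1 - (2)·0.924 - (2)·1.686) / (6) = -0.703
Iteration 3:
  u = (4 - (-3)·1.686 - (3)·-0.703) / (9) = 1.241
  v = (10 - (1)·1.241 - (3)·-0.703) / (6) = 1.811
  w = (1 - (2)·1.241 - (2)·1.811) / (6) = -0.851
Change: (0.317, 0.125, -0.148) → max |·| = 0.317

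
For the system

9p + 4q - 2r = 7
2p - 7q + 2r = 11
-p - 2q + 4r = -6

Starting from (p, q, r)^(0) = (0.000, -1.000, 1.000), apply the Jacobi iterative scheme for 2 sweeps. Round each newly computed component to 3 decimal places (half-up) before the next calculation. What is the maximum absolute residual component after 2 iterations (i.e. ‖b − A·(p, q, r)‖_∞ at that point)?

Iteration 1:
  p = (7 - (4)·-1.000 - (-2)·1.000) / (9) = 1.444
  q = (11 - (2)·0.000 - (2)·1.000) / (-7) = -1.286
  r = (-6 - (-1)·0.000 - (-2)·-1.000) / (4) = -2.000
Iteration 2:
  p = (7 - (4)·-1.286 - (-2)·-2.000) / (9) = 0.905
  q = (11 - (2)·1.444 - (2)·-2.000) / (-7) = -1.730
  r = (-6 - (-1)·1.444 - (-2)·-1.286) / (4) = -1.782
Residual b − A·x = (2.211, 0.644, -1.427); ∞-norm = 2.211

2.211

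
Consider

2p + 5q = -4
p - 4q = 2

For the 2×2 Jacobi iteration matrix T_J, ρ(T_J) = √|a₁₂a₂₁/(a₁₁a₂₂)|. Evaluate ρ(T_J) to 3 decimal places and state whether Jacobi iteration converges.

0.791

a₁₂a₂₁/(a₁₁a₂₂) = (5)·(1) / ((2)·(-4)) = -0.625000
ρ = √|-0.625000| = √0.625000 = 0.791
ρ < 1, so Jacobi converges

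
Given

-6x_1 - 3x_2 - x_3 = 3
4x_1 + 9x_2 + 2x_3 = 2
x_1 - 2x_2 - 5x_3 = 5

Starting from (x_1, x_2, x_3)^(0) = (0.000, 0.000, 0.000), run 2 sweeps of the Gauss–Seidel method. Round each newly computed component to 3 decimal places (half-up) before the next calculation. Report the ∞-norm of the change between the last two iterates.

Iteration 1:
  x_1 = (3 - (-3)·0.000 - (-1)·0.000) / (-6) = -0.500
  x_2 = (2 - (4)·-0.500 - (2)·0.000) / (9) = 0.444
  x_3 = (5 - (1)·-0.500 - (-2)·0.444) / (-5) = -1.278
Iteration 2:
  x_1 = (3 - (-3)·0.444 - (-1)·-1.278) / (-6) = -0.509
  x_2 = (2 - (4)·-0.509 - (2)·-1.278) / (9) = 0.732
  x_3 = (5 - (1)·-0.509 - (-2)·0.732) / (-5) = -1.395
Change: (-0.009, 0.288, -0.117) → max |·| = 0.288

0.288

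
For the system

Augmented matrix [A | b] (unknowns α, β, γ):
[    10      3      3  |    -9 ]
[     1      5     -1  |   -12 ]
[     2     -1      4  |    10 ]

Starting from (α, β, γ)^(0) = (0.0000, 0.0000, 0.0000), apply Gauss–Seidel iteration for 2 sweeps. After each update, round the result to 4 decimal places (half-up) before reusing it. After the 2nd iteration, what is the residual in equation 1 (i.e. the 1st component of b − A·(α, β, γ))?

Iteration 1:
  α = (-9 - (3)·0.0000 - (3)·0.0000) / (10) = -0.9000
  β = (-12 - (1)·-0.9000 - (-1)·0.0000) / (5) = -2.2200
  γ = (10 - (2)·-0.9000 - (-1)·-2.2200) / (4) = 2.3950
Iteration 2:
  α = (-9 - (3)·-2.2200 - (3)·2.3950) / (10) = -0.9525
  β = (-12 - (1)·-0.9525 - (-1)·2.3950) / (5) = -1.7305
  γ = (10 - (2)·-0.9525 - (-1)·-1.7305) / (4) = 2.5436
Residual b − A·x = (-1.9143, 0.1486, 0.0001)

-1.9143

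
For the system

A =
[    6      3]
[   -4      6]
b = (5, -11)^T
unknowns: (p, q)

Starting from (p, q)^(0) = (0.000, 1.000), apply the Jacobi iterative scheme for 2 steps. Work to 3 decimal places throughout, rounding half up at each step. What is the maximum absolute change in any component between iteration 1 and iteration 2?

Iteration 1:
  p = (5 - (3)·1.000) / (6) = 0.333
  q = (-11 - (-4)·0.000) / (6) = -1.833
Iteration 2:
  p = (5 - (3)·-1.833) / (6) = 1.750
  q = (-11 - (-4)·0.333) / (6) = -1.611
Change: (1.417, 0.222) → max |·| = 1.417

1.417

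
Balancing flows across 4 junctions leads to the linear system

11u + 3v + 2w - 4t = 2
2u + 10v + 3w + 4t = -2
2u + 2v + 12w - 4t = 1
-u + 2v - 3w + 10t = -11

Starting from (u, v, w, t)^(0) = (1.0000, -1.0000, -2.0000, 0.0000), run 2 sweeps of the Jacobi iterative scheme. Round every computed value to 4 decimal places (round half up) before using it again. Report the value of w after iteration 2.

-0.5530

Iteration 1:
  u = (2 - (3)·-1.0000 - (2)·-2.0000 - (-4)·0.0000) / (11) = 0.8182
  v = (-2 - (2)·1.0000 - (3)·-2.0000 - (4)·0.0000) / (10) = 0.2000
  w = (1 - (2)·1.0000 - (2)·-1.0000 - (-4)·0.0000) / (12) = 0.0833
  t = (-11 - (-1)·1.0000 - (2)·-1.0000 - (-3)·-2.0000) / (10) = -1.4000
Iteration 2:
  u = (2 - (3)·0.2000 - (2)·0.0833 - (-4)·-1.4000) / (11) = -0.3970
  v = (-2 - (2)·0.8182 - (3)·0.0833 - (4)·-1.4000) / (10) = 0.1714
  w = (1 - (2)·0.8182 - (2)·0.2000 - (-4)·-1.4000) / (12) = -0.5530
  t = (-11 - (-1)·0.8182 - (2)·0.2000 - (-3)·0.0833) / (10) = -1.0332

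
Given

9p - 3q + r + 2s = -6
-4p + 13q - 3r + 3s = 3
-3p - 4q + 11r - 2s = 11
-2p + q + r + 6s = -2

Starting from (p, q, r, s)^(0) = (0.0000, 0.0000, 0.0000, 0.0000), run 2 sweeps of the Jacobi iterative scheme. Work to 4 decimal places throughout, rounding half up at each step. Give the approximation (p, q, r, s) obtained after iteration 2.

(-0.6268, 0.3333, 0.8415, -0.7607)

Iteration 1:
  p = (-6 - (-3)·0.0000 - (1)·0.0000 - (2)·0.0000) / (9) = -0.6667
  q = (3 - (-4)·0.0000 - (-3)·0.0000 - (3)·0.0000) / (13) = 0.2308
  r = (11 - (-3)·0.0000 - (-4)·0.0000 - (-2)·0.0000) / (11) = 1.0000
  s = (-2 - (-2)·0.0000 - (1)·0.0000 - (1)·0.0000) / (6) = -0.3333
Iteration 2:
  p = (-6 - (-3)·0.2308 - (1)·1.0000 - (2)·-0.3333) / (9) = -0.6268
  q = (3 - (-4)·-0.6667 - (-3)·1.0000 - (3)·-0.3333) / (13) = 0.3333
  r = (11 - (-3)·-0.6667 - (-4)·0.2308 - (-2)·-0.3333) / (11) = 0.8415
  s = (-2 - (-2)·-0.6667 - (1)·0.2308 - (1)·1.0000) / (6) = -0.7607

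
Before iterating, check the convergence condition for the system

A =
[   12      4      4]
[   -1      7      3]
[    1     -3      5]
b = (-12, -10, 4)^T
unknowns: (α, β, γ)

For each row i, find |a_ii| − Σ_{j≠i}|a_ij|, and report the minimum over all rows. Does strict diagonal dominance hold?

1

row 1: |12| − (4+4) = 4
row 2: |7| − (1+3) = 3
row 3: |5| − (1+3) = 1
minimum over rows = 1 → strictly diagonally dominant (convergence guaranteed)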